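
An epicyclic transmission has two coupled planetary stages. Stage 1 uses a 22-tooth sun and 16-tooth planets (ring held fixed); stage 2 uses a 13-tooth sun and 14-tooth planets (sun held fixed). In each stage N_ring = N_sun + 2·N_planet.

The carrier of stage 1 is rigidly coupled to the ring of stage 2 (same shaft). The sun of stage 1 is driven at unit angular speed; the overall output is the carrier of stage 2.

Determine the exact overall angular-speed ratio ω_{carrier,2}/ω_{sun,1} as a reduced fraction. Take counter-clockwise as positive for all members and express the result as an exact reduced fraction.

451/2052

Stage 1: N_ring = 22 + 2·16 = 54
Stage 1: 22(ω_s−ω_c) = −54(ω_r−ω_c),  ω_r=0, ω_s=1
Stage 1: 22(1−ω_c) = −54(0−ω_c)  ⇒  76ω_c = 22  ⇒  ω_c = 11/38
  ⇒ ω_c¹/ω_s¹ = 11/38
Stage 2: N_ring = 13 + 2·14 = 41
Stage 2: 13(ω_s−ω_c) = −41(ω_r−ω_c),  ω_s=0, ω_r=1
Stage 2: 13(0−ω_c) = −41(1−ω_c)  ⇒  54ω_c = 41  ⇒  ω_c = 41/54
  ⇒ ω_c²/ω_r² = 41/54
Coupling ω_r² = ω_c¹ ⇒ overall = 11/38 × 41/54 = 451/2052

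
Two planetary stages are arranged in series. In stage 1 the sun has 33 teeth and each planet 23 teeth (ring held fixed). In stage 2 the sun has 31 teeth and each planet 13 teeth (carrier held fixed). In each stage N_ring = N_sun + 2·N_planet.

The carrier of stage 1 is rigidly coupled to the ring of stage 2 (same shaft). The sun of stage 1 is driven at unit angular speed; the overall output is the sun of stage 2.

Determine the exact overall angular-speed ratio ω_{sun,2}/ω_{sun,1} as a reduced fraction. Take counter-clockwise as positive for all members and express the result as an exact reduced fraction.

-1881/3472

Stage 1: N_ring = 33 + 2·23 = 79
Stage 1: 33(ω_s−ω_c) = −79(ω_r−ω_c),  ω_r=0, ω_s=1
Stage 1: 33(1−ω_c) = −79(0−ω_c)  ⇒  112ω_c = 33  ⇒  ω_c = 33/112
  ⇒ ω_c¹/ω_s¹ = 33/112
Stage 2: N_ring = 31 + 2·13 = 57
Stage 2: 31(ω_s−ω_c) = −57(ω_r−ω_c),  ω_c=0, ω_r=1
Stage 2: ω_s = 0 − (57/31)(1−0) = -57/31
  ⇒ ω_s²/ω_r² = -57/31
Coupling ω_r² = ω_c¹ ⇒ overall = 33/112 × -57/31 = -1881/3472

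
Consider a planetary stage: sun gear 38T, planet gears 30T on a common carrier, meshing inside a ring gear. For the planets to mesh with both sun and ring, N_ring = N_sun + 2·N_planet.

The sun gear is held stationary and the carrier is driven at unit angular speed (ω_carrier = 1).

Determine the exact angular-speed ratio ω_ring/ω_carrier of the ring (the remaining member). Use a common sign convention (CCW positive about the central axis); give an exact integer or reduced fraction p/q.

68/49

N_ring = 38 + 2·30 = 98
38(ω_s−ω_c) = −98(ω_r−ω_c),  ω_s=0, ω_c=1
ω_r = 1 − (38/98)(0−1) = 68/49
ω_r/ω_c = 68/49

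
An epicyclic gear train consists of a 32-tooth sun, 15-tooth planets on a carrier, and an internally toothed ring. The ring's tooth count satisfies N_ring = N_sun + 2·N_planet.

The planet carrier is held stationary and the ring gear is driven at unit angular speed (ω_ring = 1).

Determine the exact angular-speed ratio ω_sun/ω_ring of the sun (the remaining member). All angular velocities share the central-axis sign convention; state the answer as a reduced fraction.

N_ring = 32 + 2·15 = 62
32(ω_s−ω_c) = −62(ω_r−ω_c),  ω_c=0, ω_r=1
ω_s = 0 − (62/32)(1−0) = -31/16
ω_s/ω_r = -31/16

-31/16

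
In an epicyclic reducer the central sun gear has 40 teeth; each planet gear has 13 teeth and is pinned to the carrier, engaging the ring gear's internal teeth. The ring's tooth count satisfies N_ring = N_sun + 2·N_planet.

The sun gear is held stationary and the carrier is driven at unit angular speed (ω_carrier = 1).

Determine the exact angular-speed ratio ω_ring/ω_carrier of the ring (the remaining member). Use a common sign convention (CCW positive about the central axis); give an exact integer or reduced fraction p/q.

53/33

N_ring = 40 + 2·13 = 66
40(ω_s−ω_c) = −66(ω_r−ω_c),  ω_s=0, ω_c=1
ω_r = 1 − (40/66)(0−1) = 53/33
ω_r/ω_c = 53/33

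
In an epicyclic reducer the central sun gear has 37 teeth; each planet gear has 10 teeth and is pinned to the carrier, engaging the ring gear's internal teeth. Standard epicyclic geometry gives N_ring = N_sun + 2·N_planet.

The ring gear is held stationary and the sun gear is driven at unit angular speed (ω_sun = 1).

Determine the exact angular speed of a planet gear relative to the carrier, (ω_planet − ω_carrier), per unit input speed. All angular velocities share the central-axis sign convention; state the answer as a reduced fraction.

N_ring = 37 + 2·10 = 57
37(ω_s−ω_c) = −57(ω_r−ω_c),  ω_r=0, ω_s=1
37(1−ω_c) = −57(0−ω_c)  ⇒  94ω_c = 37  ⇒  ω_c = 37/94
sun–planet: 37·(1−37/94) = −10·(ω_p−ω_c)  ⇒  ω_p−ω_c = −(37/10)·(57/94) = -2109/940

-2109/940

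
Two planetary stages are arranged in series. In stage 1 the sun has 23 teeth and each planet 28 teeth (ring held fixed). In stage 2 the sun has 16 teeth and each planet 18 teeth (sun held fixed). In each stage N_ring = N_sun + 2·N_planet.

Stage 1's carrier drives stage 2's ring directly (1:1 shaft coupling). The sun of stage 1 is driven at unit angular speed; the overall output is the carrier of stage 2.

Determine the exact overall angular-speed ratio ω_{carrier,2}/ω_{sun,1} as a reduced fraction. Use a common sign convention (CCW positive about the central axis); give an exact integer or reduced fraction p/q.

Stage 1: N_ring = 23 + 2·28 = 79
Stage 1: 23(ω_s−ω_c) = −79(ω_r−ω_c),  ω_r=0, ω_s=1
Stage 1: 23(1−ω_c) = −79(0−ω_c)  ⇒  102ω_c = 23  ⇒  ω_c = 23/102
  ⇒ ω_c¹/ω_s¹ = 23/102
Stage 2: N_ring = 16 + 2·18 = 52
Stage 2: 16(ω_s−ω_c) = −52(ω_r−ω_c),  ω_s=0, ω_r=1
Stage 2: 16(0−ω_c) = −52(1−ω_c)  ⇒  68ω_c = 52  ⇒  ω_c = 13/17
  ⇒ ω_c²/ω_r² = 13/17
Coupling ω_r² = ω_c¹ ⇒ overall = 23/102 × 13/17 = 299/1734

299/1734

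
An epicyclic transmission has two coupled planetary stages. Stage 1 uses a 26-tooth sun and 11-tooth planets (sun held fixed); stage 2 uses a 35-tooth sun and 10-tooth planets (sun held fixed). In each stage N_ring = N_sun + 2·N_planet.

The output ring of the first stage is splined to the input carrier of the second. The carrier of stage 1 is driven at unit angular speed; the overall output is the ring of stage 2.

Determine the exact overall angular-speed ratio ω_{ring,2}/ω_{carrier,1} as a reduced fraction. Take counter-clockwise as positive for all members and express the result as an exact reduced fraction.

Stage 1: N_ring = 26 + 2·11 = 48
Stage 1: 26(ω_s−ω_c) = −48(ω_r−ω_c),  ω_s=0, ω_c=1
Stage 1: ω_r = 1 − (26/48)(0−1) = 37/24
  ⇒ ω_r¹/ω_c¹ = 37/24
Stage 2: N_ring = 35 + 2·10 = 55
Stage 2: 35(ω_s−ω_c) = −55(ω_r−ω_c),  ω_s=0, ω_c=1
Stage 2: ω_r = 1 − (35/55)(0−1) = 18/11
  ⇒ ω_r²/ω_c² = 18/11
Coupling ω_c² = ω_r¹ ⇒ overall = 37/24 × 18/11 = 111/44

111/44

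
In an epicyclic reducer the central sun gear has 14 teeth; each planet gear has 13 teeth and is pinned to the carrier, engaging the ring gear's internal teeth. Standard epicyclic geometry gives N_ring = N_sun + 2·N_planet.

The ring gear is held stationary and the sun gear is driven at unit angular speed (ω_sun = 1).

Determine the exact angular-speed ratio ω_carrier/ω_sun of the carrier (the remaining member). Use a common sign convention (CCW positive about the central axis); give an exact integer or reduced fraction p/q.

7/27

N_ring = 14 + 2·13 = 40
14(ω_s−ω_c) = −40(ω_r−ω_c),  ω_r=0, ω_s=1
14(1−ω_c) = −40(0−ω_c)  ⇒  54ω_c = 14  ⇒  ω_c = 7/27
ω_c/ω_s = 7/27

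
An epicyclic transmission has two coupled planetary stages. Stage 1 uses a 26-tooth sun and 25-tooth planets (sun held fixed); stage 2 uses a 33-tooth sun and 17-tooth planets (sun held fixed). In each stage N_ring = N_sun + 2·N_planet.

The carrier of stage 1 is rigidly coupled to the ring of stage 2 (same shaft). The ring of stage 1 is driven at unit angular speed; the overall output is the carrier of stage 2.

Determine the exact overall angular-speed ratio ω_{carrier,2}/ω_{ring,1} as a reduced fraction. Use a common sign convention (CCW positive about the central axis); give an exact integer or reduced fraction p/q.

Stage 1: N_ring = 26 + 2·25 = 76
Stage 1: 26(ω_s−ω_c) = −76(ω_r−ω_c),  ω_s=0, ω_r=1
Stage 1: 26(0−ω_c) = −76(1−ω_c)  ⇒  102ω_c = 76  ⇒  ω_c = 38/51
  ⇒ ω_c¹/ω_r¹ = 38/51
Stage 2: N_ring = 33 + 2·17 = 67
Stage 2: 33(ω_s−ω_c) = −67(ω_r−ω_c),  ω_s=0, ω_r=1
Stage 2: 33(0−ω_c) = −67(1−ω_c)  ⇒  100ω_c = 67  ⇒  ω_c = 67/100
  ⇒ ω_c²/ω_r² = 67/100
Coupling ω_r² = ω_c¹ ⇒ overall = 38/51 × 67/100 = 1273/2550

1273/2550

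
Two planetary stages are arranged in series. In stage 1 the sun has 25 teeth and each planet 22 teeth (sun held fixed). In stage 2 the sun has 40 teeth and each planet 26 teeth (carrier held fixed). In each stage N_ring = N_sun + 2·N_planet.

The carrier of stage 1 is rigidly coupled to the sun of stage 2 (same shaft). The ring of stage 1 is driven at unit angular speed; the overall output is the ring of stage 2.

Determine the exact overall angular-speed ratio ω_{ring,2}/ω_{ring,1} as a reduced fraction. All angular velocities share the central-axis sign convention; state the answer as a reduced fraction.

-15/47

Stage 1: N_ring = 25 + 2·22 = 69
Stage 1: 25(ω_s−ω_c) = −69(ω_r−ω_c),  ω_s=0, ω_r=1
Stage 1: 25(0−ω_c) = −69(1−ω_c)  ⇒  94ω_c = 69  ⇒  ω_c = 69/94
  ⇒ ω_c¹/ω_r¹ = 69/94
Stage 2: N_ring = 40 + 2·26 = 92
Stage 2: 40(ω_s−ω_c) = −92(ω_r−ω_c),  ω_c=0, ω_s=1
Stage 2: ω_r = 0 − (40/92)(1−0) = -10/23
  ⇒ ω_r²/ω_s² = -10/23
Coupling ω_s² = ω_c¹ ⇒ overall = 69/94 × -10/23 = -15/47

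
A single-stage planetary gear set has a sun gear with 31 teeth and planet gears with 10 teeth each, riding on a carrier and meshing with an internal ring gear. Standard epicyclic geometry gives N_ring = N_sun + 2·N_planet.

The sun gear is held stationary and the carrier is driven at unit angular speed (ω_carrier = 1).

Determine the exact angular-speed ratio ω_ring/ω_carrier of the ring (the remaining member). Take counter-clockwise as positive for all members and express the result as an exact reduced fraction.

82/51

N_ring = 31 + 2·10 = 51
31(ω_s−ω_c) = −51(ω_r−ω_c),  ω_s=0, ω_c=1
ω_r = 1 − (31/51)(0−1) = 82/51
ω_r/ω_c = 82/51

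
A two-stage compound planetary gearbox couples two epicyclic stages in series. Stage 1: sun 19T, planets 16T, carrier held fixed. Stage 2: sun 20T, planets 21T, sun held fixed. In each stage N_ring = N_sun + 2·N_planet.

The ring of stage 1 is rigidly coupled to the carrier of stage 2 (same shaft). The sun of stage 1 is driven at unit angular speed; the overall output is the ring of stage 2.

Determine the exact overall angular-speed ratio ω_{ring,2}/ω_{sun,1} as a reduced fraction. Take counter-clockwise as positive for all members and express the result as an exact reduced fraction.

Stage 1: N_ring = 19 + 2·16 = 51
Stage 1: 19(ω_s−ω_c) = −51(ω_r−ω_c),  ω_c=0, ω_s=1
Stage 1: ω_r = 0 − (19/51)(1−0) = -19/51
  ⇒ ω_r¹/ω_s¹ = -19/51
Stage 2: N_ring = 20 + 2·21 = 62
Stage 2: 20(ω_s−ω_c) = −62(ω_r−ω_c),  ω_s=0, ω_c=1
Stage 2: ω_r = 1 − (20/62)(0−1) = 41/31
  ⇒ ω_r²/ω_c² = 41/31
Coupling ω_c² = ω_r¹ ⇒ overall = -19/51 × 41/31 = -779/1581

-779/1581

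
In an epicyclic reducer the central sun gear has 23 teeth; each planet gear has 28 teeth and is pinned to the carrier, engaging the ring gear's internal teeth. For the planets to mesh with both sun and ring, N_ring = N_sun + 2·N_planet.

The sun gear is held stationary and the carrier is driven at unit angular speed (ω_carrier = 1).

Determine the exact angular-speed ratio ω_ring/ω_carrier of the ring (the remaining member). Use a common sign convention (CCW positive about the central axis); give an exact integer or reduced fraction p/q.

102/79

N_ring = 23 + 2·28 = 79
23(ω_s−ω_c) = −79(ω_r−ω_c),  ω_s=0, ω_c=1
ω_r = 1 − (23/79)(0−1) = 102/79
ω_r/ω_c = 102/79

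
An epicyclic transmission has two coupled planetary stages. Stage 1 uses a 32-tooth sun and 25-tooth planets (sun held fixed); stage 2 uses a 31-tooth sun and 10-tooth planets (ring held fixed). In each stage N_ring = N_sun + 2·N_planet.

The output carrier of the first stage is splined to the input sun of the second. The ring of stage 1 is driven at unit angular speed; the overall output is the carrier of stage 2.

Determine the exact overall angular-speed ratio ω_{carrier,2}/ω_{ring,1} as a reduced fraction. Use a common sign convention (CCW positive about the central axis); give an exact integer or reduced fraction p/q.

Stage 1: N_ring = 32 + 2·25 = 82
Stage 1: 32(ω_s−ω_c) = −82(ω_r−ω_c),  ω_s=0, ω_r=1
Stage 1: 32(0−ω_c) = −82(1−ω_c)  ⇒  114ω_c = 82  ⇒  ω_c = 41/57
  ⇒ ω_c¹/ω_r¹ = 41/57
Stage 2: N_ring = 31 + 2·10 = 51
Stage 2: 31(ω_s−ω_c) = −51(ω_r−ω_c),  ω_r=0, ω_s=1
Stage 2: 31(1−ω_c) = −51(0−ω_c)  ⇒  82ω_c = 31  ⇒  ω_c = 31/82
  ⇒ ω_c²/ω_s² = 31/82
Coupling ω_s² = ω_c¹ ⇒ overall = 41/57 × 31/82 = 31/114

31/114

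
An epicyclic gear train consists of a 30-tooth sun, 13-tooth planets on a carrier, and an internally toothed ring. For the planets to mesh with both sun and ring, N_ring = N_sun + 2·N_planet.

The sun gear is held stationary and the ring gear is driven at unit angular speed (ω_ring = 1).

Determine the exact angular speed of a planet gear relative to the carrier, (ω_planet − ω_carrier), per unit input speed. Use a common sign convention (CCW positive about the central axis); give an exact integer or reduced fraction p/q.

N_ring = 30 + 2·13 = 56
30(ω_s−ω_c) = −56(ω_r−ω_c),  ω_s=0, ω_r=1
30(0−ω_c) = −56(1−ω_c)  ⇒  86ω_c = 56  ⇒  ω_c = 28/43
sun–planet: 30·(0−28/43) = −13·(ω_p−ω_c)  ⇒  ω_p−ω_c = −(30/13)·(-28/43) = 840/559

840/559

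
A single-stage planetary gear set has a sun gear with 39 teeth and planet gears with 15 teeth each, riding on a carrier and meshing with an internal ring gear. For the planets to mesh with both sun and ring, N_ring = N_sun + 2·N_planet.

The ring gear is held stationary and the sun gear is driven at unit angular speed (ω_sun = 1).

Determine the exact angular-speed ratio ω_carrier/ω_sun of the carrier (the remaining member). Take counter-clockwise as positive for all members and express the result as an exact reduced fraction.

N_ring = 39 + 2·15 = 69
39(ω_s−ω_c) = −69(ω_r−ω_c),  ω_r=0, ω_s=1
39(1−ω_c) = −69(0−ω_c)  ⇒  108ω_c = 39  ⇒  ω_c = 13/36
ω_c/ω_s = 13/36

13/36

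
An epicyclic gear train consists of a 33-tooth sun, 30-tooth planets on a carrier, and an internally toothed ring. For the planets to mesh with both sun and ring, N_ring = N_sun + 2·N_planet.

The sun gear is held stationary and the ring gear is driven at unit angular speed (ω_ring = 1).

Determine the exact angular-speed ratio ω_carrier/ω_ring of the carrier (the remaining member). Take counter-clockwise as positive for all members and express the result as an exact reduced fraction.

31/42

N_ring = 33 + 2·30 = 93
33(ω_s−ω_c) = −93(ω_r−ω_c),  ω_s=0, ω_r=1
33(0−ω_c) = −93(1−ω_c)  ⇒  126ω_c = 93  ⇒  ω_c = 31/42
ω_c/ω_r = 31/42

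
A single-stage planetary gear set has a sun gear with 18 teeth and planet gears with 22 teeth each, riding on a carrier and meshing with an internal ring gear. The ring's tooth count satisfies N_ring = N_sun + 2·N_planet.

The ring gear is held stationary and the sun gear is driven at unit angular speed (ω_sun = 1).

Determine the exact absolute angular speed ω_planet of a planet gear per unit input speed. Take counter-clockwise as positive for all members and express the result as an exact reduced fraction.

-9/22

N_ring = 18 + 2·22 = 62
18(ω_s−ω_c) = −62(ω_r−ω_c),  ω_r=0, ω_s=1
18(1−ω_c) = −62(0−ω_c)  ⇒  80ω_c = 18  ⇒  ω_c = 9/40
sun–planet: 18·(1−9/40) = −22·(ω_p−ω_c)  ⇒  ω_p−ω_c = −(18/22)·(31/40) = -279/440
ω_p = 9/40 − 279/440 = -9/22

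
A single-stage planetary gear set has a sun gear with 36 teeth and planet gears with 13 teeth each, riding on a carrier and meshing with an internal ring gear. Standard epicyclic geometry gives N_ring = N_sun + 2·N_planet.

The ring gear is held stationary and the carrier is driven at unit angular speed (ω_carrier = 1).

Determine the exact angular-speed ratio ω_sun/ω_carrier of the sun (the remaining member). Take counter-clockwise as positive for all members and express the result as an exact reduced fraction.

49/18

N_ring = 36 + 2·13 = 62
36(ω_s−ω_c) = −62(ω_r−ω_c),  ω_r=0, ω_c=1
ω_s = 1 − (62/36)(0−1) = 49/18
ω_s/ω_c = 49/18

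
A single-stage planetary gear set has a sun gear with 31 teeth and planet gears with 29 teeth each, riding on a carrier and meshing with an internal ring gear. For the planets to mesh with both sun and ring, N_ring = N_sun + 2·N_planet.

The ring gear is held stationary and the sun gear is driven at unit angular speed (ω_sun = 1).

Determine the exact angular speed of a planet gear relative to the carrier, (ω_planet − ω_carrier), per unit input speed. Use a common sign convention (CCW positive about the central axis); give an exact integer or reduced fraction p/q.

N_ring = 31 + 2·29 = 89
31(ω_s−ω_c) = −89(ω_r−ω_c),  ω_r=0, ω_s=1
31(1−ω_c) = −89(0−ω_c)  ⇒  120ω_c = 31  ⇒  ω_c = 31/120
sun–planet: 31·(1−31/120) = −29·(ω_p−ω_c)  ⇒  ω_p−ω_c = −(31/29)·(89/120) = -2759/3480

-2759/3480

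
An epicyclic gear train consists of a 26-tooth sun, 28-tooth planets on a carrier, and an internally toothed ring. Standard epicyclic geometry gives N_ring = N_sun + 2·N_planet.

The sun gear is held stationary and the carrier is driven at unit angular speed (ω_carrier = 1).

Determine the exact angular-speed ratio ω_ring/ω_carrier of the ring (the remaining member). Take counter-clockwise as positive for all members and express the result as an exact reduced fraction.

N_ring = 26 + 2·28 = 82
26(ω_s−ω_c) = −82(ω_r−ω_c),  ω_s=0, ω_c=1
ω_r = 1 − (26/82)(0−1) = 54/41
ω_r/ω_c = 54/41

54/41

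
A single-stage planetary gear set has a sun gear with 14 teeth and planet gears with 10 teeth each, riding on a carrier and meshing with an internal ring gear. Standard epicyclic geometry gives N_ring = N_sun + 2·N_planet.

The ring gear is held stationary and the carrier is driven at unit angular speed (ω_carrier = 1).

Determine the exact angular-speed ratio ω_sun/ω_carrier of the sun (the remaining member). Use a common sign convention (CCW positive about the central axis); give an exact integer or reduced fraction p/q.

N_ring = 14 + 2·10 = 34
14(ω_s−ω_c) = −34(ω_r−ω_c),  ω_r=0, ω_c=1
ω_s = 1 − (34/14)(0−1) = 24/7
ω_s/ω_c = 24/7

24/7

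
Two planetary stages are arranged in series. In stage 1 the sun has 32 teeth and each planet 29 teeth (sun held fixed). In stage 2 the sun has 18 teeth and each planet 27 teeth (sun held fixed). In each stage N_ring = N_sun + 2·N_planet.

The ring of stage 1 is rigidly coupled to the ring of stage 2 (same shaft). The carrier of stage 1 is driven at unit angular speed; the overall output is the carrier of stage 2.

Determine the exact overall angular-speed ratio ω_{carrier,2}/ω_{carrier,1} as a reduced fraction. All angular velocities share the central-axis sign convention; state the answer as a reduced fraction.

244/225

Stage 1: N_ring = 32 + 2·29 = 90
Stage 1: 32(ω_s−ω_c) = −90(ω_r−ω_c),  ω_s=0, ω_c=1
Stage 1: ω_r = 1 − (32/90)(0−1) = 61/45
  ⇒ ω_r¹/ω_c¹ = 61/45
Stage 2: N_ring = 18 + 2·27 = 72
Stage 2: 18(ω_s−ω_c) = −72(ω_r−ω_c),  ω_s=0, ω_r=1
Stage 2: 18(0−ω_c) = −72(1−ω_c)  ⇒  90ω_c = 72  ⇒  ω_c = 4/5
  ⇒ ω_c²/ω_r² = 4/5
Coupling ω_r² = ω_r¹ ⇒ overall = 61/45 × 4/5 = 244/225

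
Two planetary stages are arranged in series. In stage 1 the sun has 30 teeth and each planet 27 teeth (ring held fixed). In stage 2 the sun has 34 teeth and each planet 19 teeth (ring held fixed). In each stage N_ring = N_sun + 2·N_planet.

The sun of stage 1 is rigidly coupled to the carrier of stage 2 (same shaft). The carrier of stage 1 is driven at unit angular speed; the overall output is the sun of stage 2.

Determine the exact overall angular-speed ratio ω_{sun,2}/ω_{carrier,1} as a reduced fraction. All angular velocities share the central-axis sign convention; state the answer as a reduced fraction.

Stage 1: N_ring = 30 + 2·27 = 84
Stage 1: 30(ω_s−ω_c) = −84(ω_r−ω_c),  ω_r=0, ω_c=1
Stage 1: ω_s = 1 − (84/30)(0−1) = 19/5
  ⇒ ω_s¹/ω_c¹ = 19/5
Stage 2: N_ring = 34 + 2·19 = 72
Stage 2: 34(ω_s−ω_c) = −72(ω_r−ω_c),  ω_r=0, ω_c=1
Stage 2: ω_s = 1 − (72/34)(0−1) = 53/17
  ⇒ ω_s²/ω_c² = 53/17
Coupling ω_c² = ω_s¹ ⇒ overall = 19/5 × 53/17 = 1007/85

1007/85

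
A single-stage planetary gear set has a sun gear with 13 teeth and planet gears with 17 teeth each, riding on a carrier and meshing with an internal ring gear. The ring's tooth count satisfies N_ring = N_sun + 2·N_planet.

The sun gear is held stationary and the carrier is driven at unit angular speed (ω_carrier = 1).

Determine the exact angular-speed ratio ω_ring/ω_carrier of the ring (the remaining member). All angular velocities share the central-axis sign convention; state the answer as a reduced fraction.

N_ring = 13 + 2·17 = 47
13(ω_s−ω_c) = −47(ω_r−ω_c),  ω_s=0, ω_c=1
ω_r = 1 − (13/47)(0−1) = 60/47
ω_r/ω_c = 60/47

60/47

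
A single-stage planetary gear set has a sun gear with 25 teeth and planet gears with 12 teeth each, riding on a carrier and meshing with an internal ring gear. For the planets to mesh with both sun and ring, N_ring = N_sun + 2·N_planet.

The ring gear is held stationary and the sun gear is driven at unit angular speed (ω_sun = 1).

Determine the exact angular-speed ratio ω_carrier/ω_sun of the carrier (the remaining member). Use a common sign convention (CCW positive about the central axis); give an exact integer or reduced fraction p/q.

25/74

N_ring = 25 + 2·12 = 49
25(ω_s−ω_c) = −49(ω_r−ω_c),  ω_r=0, ω_s=1
25(1−ω_c) = −49(0−ω_c)  ⇒  74ω_c = 25  ⇒  ω_c = 25/74
ω_c/ω_s = 25/74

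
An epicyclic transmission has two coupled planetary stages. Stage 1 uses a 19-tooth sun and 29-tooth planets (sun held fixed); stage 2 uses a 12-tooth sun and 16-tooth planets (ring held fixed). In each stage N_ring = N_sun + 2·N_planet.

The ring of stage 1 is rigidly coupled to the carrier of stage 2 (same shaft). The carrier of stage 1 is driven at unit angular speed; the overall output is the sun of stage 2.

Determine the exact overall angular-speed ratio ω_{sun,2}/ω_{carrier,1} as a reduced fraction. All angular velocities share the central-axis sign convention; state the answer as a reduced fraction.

Stage 1: N_ring = 19 + 2·29 = 77
Stage 1: 19(ω_s−ω_c) = −77(ω_r−ω_c),  ω_s=0, ω_c=1
Stage 1: ω_r = 1 − (19/77)(0−1) = 96/77
  ⇒ ω_r¹/ω_c¹ = 96/77
Stage 2: N_ring = 12 + 2·16 = 44
Stage 2: 12(ω_s−ω_c) = −44(ω_r−ω_c),  ω_r=0, ω_c=1
Stage 2: ω_s = 1 − (44/12)(0−1) = 14/3
  ⇒ ω_s²/ω_c² = 14/3
Coupling ω_c² = ω_r¹ ⇒ overall = 96/77 × 14/3 = 64/11

64/11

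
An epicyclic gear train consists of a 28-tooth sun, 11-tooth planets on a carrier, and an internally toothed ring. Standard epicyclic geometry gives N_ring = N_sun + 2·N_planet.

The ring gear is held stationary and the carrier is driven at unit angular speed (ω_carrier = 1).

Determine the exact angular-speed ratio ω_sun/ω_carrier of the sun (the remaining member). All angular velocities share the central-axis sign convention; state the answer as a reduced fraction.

39/14

N_ring = 28 + 2·11 = 50
28(ω_s−ω_c) = −50(ω_r−ω_c),  ω_r=0, ω_c=1
ω_s = 1 − (50/28)(0−1) = 39/14
ω_s/ω_c = 39/14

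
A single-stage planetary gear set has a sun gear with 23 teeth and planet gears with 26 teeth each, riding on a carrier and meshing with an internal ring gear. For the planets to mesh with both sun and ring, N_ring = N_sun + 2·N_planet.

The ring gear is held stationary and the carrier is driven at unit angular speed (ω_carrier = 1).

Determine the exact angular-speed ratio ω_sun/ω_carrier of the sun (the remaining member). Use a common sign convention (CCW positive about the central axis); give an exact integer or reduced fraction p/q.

98/23

N_ring = 23 + 2·26 = 75
23(ω_s−ω_c) = −75(ω_r−ω_c),  ω_r=0, ω_c=1
ω_s = 1 − (75/23)(0−1) = 98/23
ω_s/ω_c = 98/23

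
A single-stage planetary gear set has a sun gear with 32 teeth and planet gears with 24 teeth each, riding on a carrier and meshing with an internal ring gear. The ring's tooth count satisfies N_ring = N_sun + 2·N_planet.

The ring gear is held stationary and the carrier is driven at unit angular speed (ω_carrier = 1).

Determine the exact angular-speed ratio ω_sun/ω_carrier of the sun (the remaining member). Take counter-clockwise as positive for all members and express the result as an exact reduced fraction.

N_ring = 32 + 2·24 = 80
32(ω_s−ω_c) = −80(ω_r−ω_c),  ω_r=0, ω_c=1
ω_s = 1 − (80/32)(0−1) = 7/2
ω_s/ω_c = 7/2

7/2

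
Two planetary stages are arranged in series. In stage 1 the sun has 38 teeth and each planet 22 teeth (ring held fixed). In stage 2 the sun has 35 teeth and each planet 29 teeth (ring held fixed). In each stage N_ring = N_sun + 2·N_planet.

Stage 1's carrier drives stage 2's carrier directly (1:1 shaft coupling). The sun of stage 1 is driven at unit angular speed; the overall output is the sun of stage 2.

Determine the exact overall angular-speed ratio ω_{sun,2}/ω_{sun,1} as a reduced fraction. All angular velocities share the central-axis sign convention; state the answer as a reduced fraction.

Stage 1: N_ring = 38 + 2·22 = 82
Stage 1: 38(ω_s−ω_c) = −82(ω_r−ω_c),  ω_r=0, ω_s=1
Stage 1: 38(1−ω_c) = −82(0−ω_c)  ⇒  120ω_c = 38  ⇒  ω_c = 19/60
  ⇒ ω_c¹/ω_s¹ = 19/60
Stage 2: N_ring = 35 + 2·29 = 93
Stage 2: 35(ω_s−ω_c) = −93(ω_r−ω_c),  ω_r=0, ω_c=1
Stage 2: ω_s = 1 − (93/35)(0−1) = 128/35
  ⇒ ω_s²/ω_c² = 128/35
Coupling ω_c² = ω_c¹ ⇒ overall = 19/60 × 128/35 = 608/525

608/525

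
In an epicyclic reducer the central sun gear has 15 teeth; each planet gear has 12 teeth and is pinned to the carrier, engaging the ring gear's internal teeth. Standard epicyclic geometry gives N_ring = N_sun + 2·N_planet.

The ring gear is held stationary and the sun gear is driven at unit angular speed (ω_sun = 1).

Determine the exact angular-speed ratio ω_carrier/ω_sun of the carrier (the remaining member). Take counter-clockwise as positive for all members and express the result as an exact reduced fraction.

5/18

N_ring = 15 + 2·12 = 39
15(ω_s−ω_c) = −39(ω_r−ω_c),  ω_r=0, ω_s=1
15(1−ω_c) = −39(0−ω_c)  ⇒  54ω_c = 15  ⇒  ω_c = 5/18
ω_c/ω_s = 5/18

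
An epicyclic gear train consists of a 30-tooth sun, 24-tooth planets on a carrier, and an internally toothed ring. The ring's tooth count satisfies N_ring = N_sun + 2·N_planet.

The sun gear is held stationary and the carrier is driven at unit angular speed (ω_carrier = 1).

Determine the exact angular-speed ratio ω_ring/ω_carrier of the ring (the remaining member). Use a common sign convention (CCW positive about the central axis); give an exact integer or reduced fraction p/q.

N_ring = 30 + 2·24 = 78
30(ω_s−ω_c) = −78(ω_r−ω_c),  ω_s=0, ω_c=1
ω_r = 1 − (30/78)(0−1) = 18/13
ω_r/ω_c = 18/13

18/13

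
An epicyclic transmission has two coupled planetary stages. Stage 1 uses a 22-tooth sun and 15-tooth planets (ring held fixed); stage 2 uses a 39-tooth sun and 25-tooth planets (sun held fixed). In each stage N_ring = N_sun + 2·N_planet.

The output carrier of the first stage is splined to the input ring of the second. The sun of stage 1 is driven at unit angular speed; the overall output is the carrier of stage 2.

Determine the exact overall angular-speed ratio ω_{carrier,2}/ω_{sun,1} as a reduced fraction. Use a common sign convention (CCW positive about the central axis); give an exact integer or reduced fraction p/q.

Stage 1: N_ring = 22 + 2·15 = 52
Stage 1: 22(ω_s−ω_c) = −52(ω_r−ω_c),  ω_r=0, ω_s=1
Stage 1: 22(1−ω_c) = −52(0−ω_c)  ⇒  74ω_c = 22  ⇒  ω_c = 11/37
  ⇒ ω_c¹/ω_s¹ = 11/37
Stage 2: N_ring = 39 + 2·25 = 89
Stage 2: 39(ω_s−ω_c) = −89(ω_r−ω_c),  ω_s=0, ω_r=1
Stage 2: 39(0−ω_c) = −89(1−ω_c)  ⇒  128ω_c = 89  ⇒  ω_c = 89/128
  ⇒ ω_c²/ω_r² = 89/128
Coupling ω_r² = ω_c¹ ⇒ overall = 11/37 × 89/128 = 979/4736

979/4736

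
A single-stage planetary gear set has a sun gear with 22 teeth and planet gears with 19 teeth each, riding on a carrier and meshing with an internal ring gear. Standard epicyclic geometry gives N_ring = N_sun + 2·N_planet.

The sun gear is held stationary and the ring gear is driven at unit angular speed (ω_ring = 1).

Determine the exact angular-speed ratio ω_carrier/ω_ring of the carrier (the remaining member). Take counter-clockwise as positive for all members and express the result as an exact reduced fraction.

N_ring = 22 + 2·19 = 60
22(ω_s−ω_c) = −60(ω_r−ω_c),  ω_s=0, ω_r=1
22(0−ω_c) = −60(1−ω_c)  ⇒  82ω_c = 60  ⇒  ω_c = 30/41
ω_c/ω_r = 30/41

30/41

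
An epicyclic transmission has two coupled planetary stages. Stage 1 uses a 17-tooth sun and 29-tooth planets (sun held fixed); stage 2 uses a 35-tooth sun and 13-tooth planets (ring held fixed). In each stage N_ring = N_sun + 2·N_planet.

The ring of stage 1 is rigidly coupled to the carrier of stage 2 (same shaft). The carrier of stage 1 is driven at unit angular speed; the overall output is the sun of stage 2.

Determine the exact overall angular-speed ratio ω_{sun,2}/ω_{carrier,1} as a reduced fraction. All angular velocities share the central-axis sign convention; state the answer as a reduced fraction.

2944/875

Stage 1: N_ring = 17 + 2·29 = 75
Stage 1: 17(ω_s−ω_c) = −75(ω_r−ω_c),  ω_s=0, ω_c=1
Stage 1: ω_r = 1 − (17/75)(0−1) = 92/75
  ⇒ ω_r¹/ω_c¹ = 92/75
Stage 2: N_ring = 35 + 2·13 = 61
Stage 2: 35(ω_s−ω_c) = −61(ω_r−ω_c),  ω_r=0, ω_c=1
Stage 2: ω_s = 1 − (61/35)(0−1) = 96/35
  ⇒ ω_s²/ω_c² = 96/35
Coupling ω_c² = ω_r¹ ⇒ overall = 92/75 × 96/35 = 2944/875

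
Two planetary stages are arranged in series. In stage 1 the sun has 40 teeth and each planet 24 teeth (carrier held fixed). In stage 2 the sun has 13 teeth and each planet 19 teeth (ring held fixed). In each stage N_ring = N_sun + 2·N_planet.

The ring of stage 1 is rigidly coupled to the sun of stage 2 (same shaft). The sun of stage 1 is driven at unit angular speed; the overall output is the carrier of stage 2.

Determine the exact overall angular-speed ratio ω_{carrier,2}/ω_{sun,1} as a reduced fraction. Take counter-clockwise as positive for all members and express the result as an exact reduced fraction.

-65/704

Stage 1: N_ring = 40 + 2·24 = 88
Stage 1: 40(ω_s−ω_c) = −88(ω_r−ω_c),  ω_c=0, ω_s=1
Stage 1: ω_r = 0 − (40/88)(1−0) = -5/11
  ⇒ ω_r¹/ω_s¹ = -5/11
Stage 2: N_ring = 13 + 2·19 = 51
Stage 2: 13(ω_s−ω_c) = −51(ω_r−ω_c),  ω_r=0, ω_s=1
Stage 2: 13(1−ω_c) = −51(0−ω_c)  ⇒  64ω_c = 13  ⇒  ω_c = 13/64
  ⇒ ω_c²/ω_s² = 13/64
Coupling ω_s² = ω_r¹ ⇒ overall = -5/11 × 13/64 = -65/704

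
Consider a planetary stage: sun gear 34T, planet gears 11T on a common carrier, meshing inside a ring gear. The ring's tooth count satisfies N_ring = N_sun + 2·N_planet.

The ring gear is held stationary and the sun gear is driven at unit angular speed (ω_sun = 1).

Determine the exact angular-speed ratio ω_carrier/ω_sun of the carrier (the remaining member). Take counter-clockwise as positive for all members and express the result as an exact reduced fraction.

N_ring = 34 + 2·11 = 56
34(ω_s−ω_c) = −56(ω_r−ω_c),  ω_r=0, ω_s=1
34(1−ω_c) = −56(0−ω_c)  ⇒  90ω_c = 34  ⇒  ω_c = 17/45
ω_c/ω_s = 17/45

17/45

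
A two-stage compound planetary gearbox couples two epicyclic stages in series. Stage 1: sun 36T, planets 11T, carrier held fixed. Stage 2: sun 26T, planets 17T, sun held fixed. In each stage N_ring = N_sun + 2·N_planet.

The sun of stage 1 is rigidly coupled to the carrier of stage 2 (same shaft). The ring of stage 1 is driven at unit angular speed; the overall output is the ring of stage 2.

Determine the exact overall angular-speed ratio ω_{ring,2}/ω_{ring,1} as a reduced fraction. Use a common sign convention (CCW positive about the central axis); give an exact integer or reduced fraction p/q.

Stage 1: N_ring = 36 + 2·11 = 58
Stage 1: 36(ω_s−ω_c) = −58(ω_r−ω_c),  ω_c=0, ω_r=1
Stage 1: ω_s = 0 − (58/36)(1−0) = -29/18
  ⇒ ω_s¹/ω_r¹ = -29/18
Stage 2: N_ring = 26 + 2·17 = 60
Stage 2: 26(ω_s−ω_c) = −60(ω_r−ω_c),  ω_s=0, ω_c=1
Stage 2: ω_r = 1 − (26/60)(0−1) = 43/30
  ⇒ ω_r²/ω_c² = 43/30
Coupling ω_c² = ω_s¹ ⇒ overall = -29/18 × 43/30 = -1247/540

-1247/540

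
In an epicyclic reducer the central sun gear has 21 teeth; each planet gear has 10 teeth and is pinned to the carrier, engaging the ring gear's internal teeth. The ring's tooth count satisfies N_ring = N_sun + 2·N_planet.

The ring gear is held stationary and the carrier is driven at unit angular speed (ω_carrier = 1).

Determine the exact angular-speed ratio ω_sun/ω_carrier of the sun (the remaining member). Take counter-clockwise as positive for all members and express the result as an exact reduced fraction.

62/21

N_ring = 21 + 2·10 = 41
21(ω_s−ω_c) = −41(ω_r−ω_c),  ω_r=0, ω_c=1
ω_s = 1 − (41/21)(0−1) = 62/21
ω_s/ω_c = 62/21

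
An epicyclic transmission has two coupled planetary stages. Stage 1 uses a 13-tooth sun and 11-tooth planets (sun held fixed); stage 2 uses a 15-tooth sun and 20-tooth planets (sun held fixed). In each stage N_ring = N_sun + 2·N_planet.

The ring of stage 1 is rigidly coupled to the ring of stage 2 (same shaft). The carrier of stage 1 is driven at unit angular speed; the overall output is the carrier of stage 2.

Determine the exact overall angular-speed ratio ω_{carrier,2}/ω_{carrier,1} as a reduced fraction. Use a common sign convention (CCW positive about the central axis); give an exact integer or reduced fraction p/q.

Stage 1: N_ring = 13 + 2·11 = 35
Stage 1: 13(ω_s−ω_c) = −35(ω_r−ω_c),  ω_s=0, ω_c=1
Stage 1: ω_r = 1 − (13/35)(0−1) = 48/35
  ⇒ ω_r¹/ω_c¹ = 48/35
Stage 2: N_ring = 15 + 2·20 = 55
Stage 2: 15(ω_s−ω_c) = −55(ω_r−ω_c),  ω_s=0, ω_r=1
Stage 2: 15(0−ω_c) = −55(1−ω_c)  ⇒  70ω_c = 55  ⇒  ω_c = 11/14
  ⇒ ω_c²/ω_r² = 11/14
Coupling ω_r² = ω_r¹ ⇒ overall = 48/35 × 11/14 = 264/245

264/245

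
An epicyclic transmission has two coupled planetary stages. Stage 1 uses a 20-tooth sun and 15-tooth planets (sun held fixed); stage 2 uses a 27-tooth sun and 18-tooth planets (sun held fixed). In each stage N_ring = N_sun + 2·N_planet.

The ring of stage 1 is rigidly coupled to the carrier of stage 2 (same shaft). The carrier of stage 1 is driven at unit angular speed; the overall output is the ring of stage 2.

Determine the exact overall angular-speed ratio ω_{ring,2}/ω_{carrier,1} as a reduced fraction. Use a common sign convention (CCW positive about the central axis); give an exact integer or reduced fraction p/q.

2

Stage 1: N_ring = 20 + 2·15 = 50
Stage 1: 20(ω_s−ω_c) = −50(ω_r−ω_c),  ω_s=0, ω_c=1
Stage 1: ω_r = 1 − (20/50)(0−1) = 7/5
  ⇒ ω_r¹/ω_c¹ = 7/5
Stage 2: N_ring = 27 + 2·18 = 63
Stage 2: 27(ω_s−ω_c) = −63(ω_r−ω_c),  ω_s=0, ω_c=1
Stage 2: ω_r = 1 − (27/63)(0−1) = 10/7
  ⇒ ω_r²/ω_c² = 10/7
Coupling ω_c² = ω_r¹ ⇒ overall = 7/5 × 10/7 = 2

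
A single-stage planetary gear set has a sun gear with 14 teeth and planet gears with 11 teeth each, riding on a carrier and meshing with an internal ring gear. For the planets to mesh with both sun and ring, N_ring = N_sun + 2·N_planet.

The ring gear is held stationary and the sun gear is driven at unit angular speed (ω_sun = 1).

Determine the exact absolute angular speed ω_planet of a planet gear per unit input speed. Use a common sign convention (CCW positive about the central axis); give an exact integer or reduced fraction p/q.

N_ring = 14 + 2·11 = 36
14(ω_s−ω_c) = −36(ω_r−ω_c),  ω_r=0, ω_s=1
14(1−ω_c) = −36(0−ω_c)  ⇒  50ω_c = 14  ⇒  ω_c = 7/25
sun–planet: 14·(1−7/25) = −11·(ω_p−ω_c)  ⇒  ω_p−ω_c = −(14/11)·(18/25) = -252/275
ω_p = 7/25 − 252/275 = -7/11

-7/11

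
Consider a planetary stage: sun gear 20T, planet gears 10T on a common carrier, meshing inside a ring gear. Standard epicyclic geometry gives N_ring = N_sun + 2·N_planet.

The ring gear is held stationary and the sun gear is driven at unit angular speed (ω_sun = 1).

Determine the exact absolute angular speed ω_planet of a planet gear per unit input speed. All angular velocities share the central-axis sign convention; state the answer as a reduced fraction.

-1

N_ring = 20 + 2·10 = 40
20(ω_s−ω_c) = −40(ω_r−ω_c),  ω_r=0, ω_s=1
20(1−ω_c) = −40(0−ω_c)  ⇒  60ω_c = 20  ⇒  ω_c = 1/3
sun–planet: 20·(1−1/3) = −10·(ω_p−ω_c)  ⇒  ω_p−ω_c = −(20/10)·(2/3) = -4/3
ω_p = 1/3 − 4/3 = -1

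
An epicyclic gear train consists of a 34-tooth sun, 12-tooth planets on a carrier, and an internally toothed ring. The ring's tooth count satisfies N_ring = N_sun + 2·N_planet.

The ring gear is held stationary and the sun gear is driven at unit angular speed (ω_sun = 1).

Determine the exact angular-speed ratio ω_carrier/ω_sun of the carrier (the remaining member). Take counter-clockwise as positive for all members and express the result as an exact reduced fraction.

17/46

N_ring = 34 + 2·12 = 58
34(ω_s−ω_c) = −58(ω_r−ω_c),  ω_r=0, ω_s=1
34(1−ω_c) = −58(0−ω_c)  ⇒  92ω_c = 34  ⇒  ω_c = 17/46
ω_c/ω_s = 17/46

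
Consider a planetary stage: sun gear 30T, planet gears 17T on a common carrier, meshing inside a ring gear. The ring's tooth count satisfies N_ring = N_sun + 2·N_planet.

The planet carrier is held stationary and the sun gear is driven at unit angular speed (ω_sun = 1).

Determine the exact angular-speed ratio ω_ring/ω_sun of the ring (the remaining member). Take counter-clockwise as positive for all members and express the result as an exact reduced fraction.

N_ring = 30 + 2·17 = 64
30(ω_s−ω_c) = −64(ω_r−ω_c),  ω_c=0, ω_s=1
ω_r = 0 − (30/64)(1−0) = -15/32
ω_r/ω_s = -15/32

-15/32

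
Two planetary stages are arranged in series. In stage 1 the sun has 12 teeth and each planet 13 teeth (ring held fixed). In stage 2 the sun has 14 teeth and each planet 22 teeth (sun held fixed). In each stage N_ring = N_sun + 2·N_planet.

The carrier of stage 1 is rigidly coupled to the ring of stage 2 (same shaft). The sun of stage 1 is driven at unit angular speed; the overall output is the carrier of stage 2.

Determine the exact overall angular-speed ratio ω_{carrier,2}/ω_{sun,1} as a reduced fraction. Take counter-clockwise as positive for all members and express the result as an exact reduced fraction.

29/150

Stage 1: N_ring = 12 + 2·13 = 38
Stage 1: 12(ω_s−ω_c) = −38(ω_r−ω_c),  ω_r=0, ω_s=1
Stage 1: 12(1−ω_c) = −38(0−ω_c)  ⇒  50ω_c = 12  ⇒  ω_c = 6/25
  ⇒ ω_c¹/ω_s¹ = 6/25
Stage 2: N_ring = 14 + 2·22 = 58
Stage 2: 14(ω_s−ω_c) = −58(ω_r−ω_c),  ω_s=0, ω_r=1
Stage 2: 14(0−ω_c) = −58(1−ω_c)  ⇒  72ω_c = 58  ⇒  ω_c = 29/36
  ⇒ ω_c²/ω_r² = 29/36
Coupling ω_r² = ω_c¹ ⇒ overall = 6/25 × 29/36 = 29/150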